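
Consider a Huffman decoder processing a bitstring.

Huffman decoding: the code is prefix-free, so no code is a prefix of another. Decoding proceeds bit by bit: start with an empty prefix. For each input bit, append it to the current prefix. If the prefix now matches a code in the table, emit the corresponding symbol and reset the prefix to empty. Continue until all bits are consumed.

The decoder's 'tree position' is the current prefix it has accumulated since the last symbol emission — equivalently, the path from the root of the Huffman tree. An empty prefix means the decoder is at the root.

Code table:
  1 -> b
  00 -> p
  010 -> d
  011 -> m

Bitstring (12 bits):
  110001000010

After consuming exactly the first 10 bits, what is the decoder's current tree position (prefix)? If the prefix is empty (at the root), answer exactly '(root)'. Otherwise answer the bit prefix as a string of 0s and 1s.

Bit 0: prefix='1' -> emit 'b', reset
Bit 1: prefix='1' -> emit 'b', reset
Bit 2: prefix='0' (no match yet)
Bit 3: prefix='00' -> emit 'p', reset
Bit 4: prefix='0' (no match yet)
Bit 5: prefix='01' (no match yet)
Bit 6: prefix='010' -> emit 'd', reset
Bit 7: prefix='0' (no match yet)
Bit 8: prefix='00' -> emit 'p', reset
Bit 9: prefix='0' (no match yet)

Answer: 0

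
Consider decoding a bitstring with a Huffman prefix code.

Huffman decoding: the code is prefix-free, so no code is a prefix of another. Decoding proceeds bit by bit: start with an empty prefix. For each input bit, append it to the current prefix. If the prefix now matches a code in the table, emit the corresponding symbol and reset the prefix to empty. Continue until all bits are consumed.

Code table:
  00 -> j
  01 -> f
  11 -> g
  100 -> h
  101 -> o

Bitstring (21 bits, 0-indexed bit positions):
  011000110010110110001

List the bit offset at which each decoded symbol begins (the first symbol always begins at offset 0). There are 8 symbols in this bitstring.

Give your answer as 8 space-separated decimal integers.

Answer: 0 2 5 7 10 13 16 19

Derivation:
Bit 0: prefix='0' (no match yet)
Bit 1: prefix='01' -> emit 'f', reset
Bit 2: prefix='1' (no match yet)
Bit 3: prefix='10' (no match yet)
Bit 4: prefix='100' -> emit 'h', reset
Bit 5: prefix='0' (no match yet)
Bit 6: prefix='01' -> emit 'f', reset
Bit 7: prefix='1' (no match yet)
Bit 8: prefix='10' (no match yet)
Bit 9: prefix='100' -> emit 'h', reset
Bit 10: prefix='1' (no match yet)
Bit 11: prefix='10' (no match yet)
Bit 12: prefix='101' -> emit 'o', reset
Bit 13: prefix='1' (no match yet)
Bit 14: prefix='10' (no match yet)
Bit 15: prefix='101' -> emit 'o', reset
Bit 16: prefix='1' (no match yet)
Bit 17: prefix='10' (no match yet)
Bit 18: prefix='100' -> emit 'h', reset
Bit 19: prefix='0' (no match yet)
Bit 20: prefix='01' -> emit 'f', reset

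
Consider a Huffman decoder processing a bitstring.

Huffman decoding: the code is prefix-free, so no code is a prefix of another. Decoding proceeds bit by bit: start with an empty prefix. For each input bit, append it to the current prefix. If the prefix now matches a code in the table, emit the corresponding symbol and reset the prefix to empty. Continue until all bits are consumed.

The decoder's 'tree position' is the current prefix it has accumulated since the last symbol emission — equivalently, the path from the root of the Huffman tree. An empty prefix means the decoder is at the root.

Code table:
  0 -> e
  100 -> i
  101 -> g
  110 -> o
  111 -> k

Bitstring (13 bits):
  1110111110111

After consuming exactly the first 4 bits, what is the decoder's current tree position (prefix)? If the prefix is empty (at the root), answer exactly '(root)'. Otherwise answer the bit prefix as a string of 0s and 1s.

Bit 0: prefix='1' (no match yet)
Bit 1: prefix='11' (no match yet)
Bit 2: prefix='111' -> emit 'k', reset
Bit 3: prefix='0' -> emit 'e', reset

Answer: (root)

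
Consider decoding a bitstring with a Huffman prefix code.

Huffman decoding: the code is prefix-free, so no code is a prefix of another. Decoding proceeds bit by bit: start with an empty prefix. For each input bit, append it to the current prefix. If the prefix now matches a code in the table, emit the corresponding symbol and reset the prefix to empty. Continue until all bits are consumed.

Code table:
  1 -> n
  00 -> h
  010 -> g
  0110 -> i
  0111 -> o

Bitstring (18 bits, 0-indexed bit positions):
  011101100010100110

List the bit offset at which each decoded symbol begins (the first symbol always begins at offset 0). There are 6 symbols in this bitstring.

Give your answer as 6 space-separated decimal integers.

Answer: 0 4 8 10 11 14

Derivation:
Bit 0: prefix='0' (no match yet)
Bit 1: prefix='01' (no match yet)
Bit 2: prefix='011' (no match yet)
Bit 3: prefix='0111' -> emit 'o', reset
Bit 4: prefix='0' (no match yet)
Bit 5: prefix='01' (no match yet)
Bit 6: prefix='011' (no match yet)
Bit 7: prefix='0110' -> emit 'i', reset
Bit 8: prefix='0' (no match yet)
Bit 9: prefix='00' -> emit 'h', reset
Bit 10: prefix='1' -> emit 'n', reset
Bit 11: prefix='0' (no match yet)
Bit 12: prefix='01' (no match yet)
Bit 13: prefix='010' -> emit 'g', reset
Bit 14: prefix='0' (no match yet)
Bit 15: prefix='01' (no match yet)
Bit 16: prefix='011' (no match yet)
Bit 17: prefix='0110' -> emit 'i', reset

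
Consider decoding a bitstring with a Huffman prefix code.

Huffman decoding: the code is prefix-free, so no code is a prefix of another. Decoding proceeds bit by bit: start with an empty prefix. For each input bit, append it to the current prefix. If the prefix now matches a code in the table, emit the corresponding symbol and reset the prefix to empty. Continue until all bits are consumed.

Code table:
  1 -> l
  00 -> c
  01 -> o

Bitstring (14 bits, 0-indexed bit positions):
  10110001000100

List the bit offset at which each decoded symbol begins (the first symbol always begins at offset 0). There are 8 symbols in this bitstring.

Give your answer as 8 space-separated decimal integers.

Bit 0: prefix='1' -> emit 'l', reset
Bit 1: prefix='0' (no match yet)
Bit 2: prefix='01' -> emit 'o', reset
Bit 3: prefix='1' -> emit 'l', reset
Bit 4: prefix='0' (no match yet)
Bit 5: prefix='00' -> emit 'c', reset
Bit 6: prefix='0' (no match yet)
Bit 7: prefix='01' -> emit 'o', reset
Bit 8: prefix='0' (no match yet)
Bit 9: prefix='00' -> emit 'c', reset
Bit 10: prefix='0' (no match yet)
Bit 11: prefix='01' -> emit 'o', reset
Bit 12: prefix='0' (no match yet)
Bit 13: prefix='00' -> emit 'c', reset

Answer: 0 1 3 4 6 8 10 12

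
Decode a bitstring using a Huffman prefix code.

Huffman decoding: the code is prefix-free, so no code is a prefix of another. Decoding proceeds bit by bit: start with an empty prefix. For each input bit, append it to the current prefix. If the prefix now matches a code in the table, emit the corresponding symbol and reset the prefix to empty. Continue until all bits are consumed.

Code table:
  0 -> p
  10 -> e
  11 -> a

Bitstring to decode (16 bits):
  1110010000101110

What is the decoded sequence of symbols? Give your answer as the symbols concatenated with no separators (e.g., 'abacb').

Bit 0: prefix='1' (no match yet)
Bit 1: prefix='11' -> emit 'a', reset
Bit 2: prefix='1' (no match yet)
Bit 3: prefix='10' -> emit 'e', reset
Bit 4: prefix='0' -> emit 'p', reset
Bit 5: prefix='1' (no match yet)
Bit 6: prefix='10' -> emit 'e', reset
Bit 7: prefix='0' -> emit 'p', reset
Bit 8: prefix='0' -> emit 'p', reset
Bit 9: prefix='0' -> emit 'p', reset
Bit 10: prefix='1' (no match yet)
Bit 11: prefix='10' -> emit 'e', reset
Bit 12: prefix='1' (no match yet)
Bit 13: prefix='11' -> emit 'a', reset
Bit 14: prefix='1' (no match yet)
Bit 15: prefix='10' -> emit 'e', reset

Answer: aepepppeae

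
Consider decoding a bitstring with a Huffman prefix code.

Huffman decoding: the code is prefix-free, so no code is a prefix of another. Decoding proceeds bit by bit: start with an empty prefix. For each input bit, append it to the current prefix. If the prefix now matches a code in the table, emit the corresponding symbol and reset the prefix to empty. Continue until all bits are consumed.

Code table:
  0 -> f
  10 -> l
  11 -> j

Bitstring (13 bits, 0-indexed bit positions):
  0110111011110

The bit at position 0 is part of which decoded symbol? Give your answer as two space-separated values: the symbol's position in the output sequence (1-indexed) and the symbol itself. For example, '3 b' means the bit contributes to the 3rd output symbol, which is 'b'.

Answer: 1 f

Derivation:
Bit 0: prefix='0' -> emit 'f', reset
Bit 1: prefix='1' (no match yet)
Bit 2: prefix='11' -> emit 'j', reset
Bit 3: prefix='0' -> emit 'f', reset
Bit 4: prefix='1' (no match yet)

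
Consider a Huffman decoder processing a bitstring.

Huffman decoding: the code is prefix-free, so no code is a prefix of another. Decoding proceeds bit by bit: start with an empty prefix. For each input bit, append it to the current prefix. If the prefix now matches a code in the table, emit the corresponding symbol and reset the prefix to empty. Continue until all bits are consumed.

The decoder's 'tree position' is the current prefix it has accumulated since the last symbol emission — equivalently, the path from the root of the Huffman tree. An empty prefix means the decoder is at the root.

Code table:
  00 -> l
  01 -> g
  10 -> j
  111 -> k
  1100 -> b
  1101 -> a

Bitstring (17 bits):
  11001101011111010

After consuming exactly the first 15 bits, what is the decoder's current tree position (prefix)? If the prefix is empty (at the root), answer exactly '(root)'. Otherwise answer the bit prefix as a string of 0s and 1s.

Answer: (root)

Derivation:
Bit 0: prefix='1' (no match yet)
Bit 1: prefix='11' (no match yet)
Bit 2: prefix='110' (no match yet)
Bit 3: prefix='1100' -> emit 'b', reset
Bit 4: prefix='1' (no match yet)
Bit 5: prefix='11' (no match yet)
Bit 6: prefix='110' (no match yet)
Bit 7: prefix='1101' -> emit 'a', reset
Bit 8: prefix='0' (no match yet)
Bit 9: prefix='01' -> emit 'g', reset
Bit 10: prefix='1' (no match yet)
Bit 11: prefix='11' (no match yet)
Bit 12: prefix='111' -> emit 'k', reset
Bit 13: prefix='1' (no match yet)
Bit 14: prefix='10' -> emit 'j', reset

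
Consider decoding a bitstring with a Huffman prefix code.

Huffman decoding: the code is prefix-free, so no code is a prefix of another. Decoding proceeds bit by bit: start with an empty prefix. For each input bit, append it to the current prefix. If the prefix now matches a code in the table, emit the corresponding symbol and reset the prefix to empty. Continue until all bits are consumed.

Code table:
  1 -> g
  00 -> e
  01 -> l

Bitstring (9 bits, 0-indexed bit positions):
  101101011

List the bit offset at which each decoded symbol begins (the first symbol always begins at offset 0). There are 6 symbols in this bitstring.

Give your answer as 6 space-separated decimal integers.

Answer: 0 1 3 4 6 8

Derivation:
Bit 0: prefix='1' -> emit 'g', reset
Bit 1: prefix='0' (no match yet)
Bit 2: prefix='01' -> emit 'l', reset
Bit 3: prefix='1' -> emit 'g', reset
Bit 4: prefix='0' (no match yet)
Bit 5: prefix='01' -> emit 'l', reset
Bit 6: prefix='0' (no match yet)
Bit 7: prefix='01' -> emit 'l', reset
Bit 8: prefix='1' -> emit 'g', reset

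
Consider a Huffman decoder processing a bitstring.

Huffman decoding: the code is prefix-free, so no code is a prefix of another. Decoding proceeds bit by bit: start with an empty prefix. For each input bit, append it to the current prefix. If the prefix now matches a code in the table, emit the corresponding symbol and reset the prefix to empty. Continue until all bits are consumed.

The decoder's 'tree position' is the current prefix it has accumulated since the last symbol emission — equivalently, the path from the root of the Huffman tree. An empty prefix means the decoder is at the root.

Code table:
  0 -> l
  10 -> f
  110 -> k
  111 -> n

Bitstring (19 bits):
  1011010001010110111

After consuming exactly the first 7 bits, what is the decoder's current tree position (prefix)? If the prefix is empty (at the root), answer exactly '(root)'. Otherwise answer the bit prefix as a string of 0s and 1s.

Bit 0: prefix='1' (no match yet)
Bit 1: prefix='10' -> emit 'f', reset
Bit 2: prefix='1' (no match yet)
Bit 3: prefix='11' (no match yet)
Bit 4: prefix='110' -> emit 'k', reset
Bit 5: prefix='1' (no match yet)
Bit 6: prefix='10' -> emit 'f', reset

Answer: (root)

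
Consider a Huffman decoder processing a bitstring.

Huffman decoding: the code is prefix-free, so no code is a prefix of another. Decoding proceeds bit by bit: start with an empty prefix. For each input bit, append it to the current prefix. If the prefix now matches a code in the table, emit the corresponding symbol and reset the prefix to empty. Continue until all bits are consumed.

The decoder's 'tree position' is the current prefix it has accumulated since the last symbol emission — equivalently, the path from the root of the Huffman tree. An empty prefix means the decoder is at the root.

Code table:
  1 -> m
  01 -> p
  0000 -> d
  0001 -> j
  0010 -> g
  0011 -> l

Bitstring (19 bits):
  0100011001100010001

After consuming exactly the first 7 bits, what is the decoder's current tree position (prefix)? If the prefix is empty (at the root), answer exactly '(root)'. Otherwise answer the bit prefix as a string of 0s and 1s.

Bit 0: prefix='0' (no match yet)
Bit 1: prefix='01' -> emit 'p', reset
Bit 2: prefix='0' (no match yet)
Bit 3: prefix='00' (no match yet)
Bit 4: prefix='000' (no match yet)
Bit 5: prefix='0001' -> emit 'j', reset
Bit 6: prefix='1' -> emit 'm', reset

Answer: (root)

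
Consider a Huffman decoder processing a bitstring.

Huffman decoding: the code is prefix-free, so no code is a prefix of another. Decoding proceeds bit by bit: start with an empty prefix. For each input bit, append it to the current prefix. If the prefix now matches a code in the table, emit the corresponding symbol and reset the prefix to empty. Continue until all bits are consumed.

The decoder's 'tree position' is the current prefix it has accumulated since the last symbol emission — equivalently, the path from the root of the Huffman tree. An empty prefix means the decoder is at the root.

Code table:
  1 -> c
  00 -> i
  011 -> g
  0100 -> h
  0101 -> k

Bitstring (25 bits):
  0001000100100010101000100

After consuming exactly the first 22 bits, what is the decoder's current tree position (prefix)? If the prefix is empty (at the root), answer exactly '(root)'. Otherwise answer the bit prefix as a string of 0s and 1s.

Bit 0: prefix='0' (no match yet)
Bit 1: prefix='00' -> emit 'i', reset
Bit 2: prefix='0' (no match yet)
Bit 3: prefix='01' (no match yet)
Bit 4: prefix='010' (no match yet)
Bit 5: prefix='0100' -> emit 'h', reset
Bit 6: prefix='0' (no match yet)
Bit 7: prefix='01' (no match yet)
Bit 8: prefix='010' (no match yet)
Bit 9: prefix='0100' -> emit 'h', reset
Bit 10: prefix='1' -> emit 'c', reset
Bit 11: prefix='0' (no match yet)
Bit 12: prefix='00' -> emit 'i', reset
Bit 13: prefix='0' (no match yet)
Bit 14: prefix='01' (no match yet)
Bit 15: prefix='010' (no match yet)
Bit 16: prefix='0101' -> emit 'k', reset
Bit 17: prefix='0' (no match yet)
Bit 18: prefix='01' (no match yet)
Bit 19: prefix='010' (no match yet)
Bit 20: prefix='0100' -> emit 'h', reset
Bit 21: prefix='0' (no match yet)

Answer: 0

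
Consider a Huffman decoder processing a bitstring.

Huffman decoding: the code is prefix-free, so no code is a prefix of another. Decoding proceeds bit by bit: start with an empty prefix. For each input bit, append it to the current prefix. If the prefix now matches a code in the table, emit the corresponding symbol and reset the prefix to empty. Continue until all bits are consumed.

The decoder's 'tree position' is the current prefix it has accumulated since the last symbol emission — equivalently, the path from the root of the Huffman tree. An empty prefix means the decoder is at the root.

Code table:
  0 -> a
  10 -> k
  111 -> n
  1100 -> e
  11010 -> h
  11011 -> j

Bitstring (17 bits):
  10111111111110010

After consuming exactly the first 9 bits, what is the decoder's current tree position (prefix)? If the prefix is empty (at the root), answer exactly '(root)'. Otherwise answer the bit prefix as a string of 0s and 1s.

Answer: 1

Derivation:
Bit 0: prefix='1' (no match yet)
Bit 1: prefix='10' -> emit 'k', reset
Bit 2: prefix='1' (no match yet)
Bit 3: prefix='11' (no match yet)
Bit 4: prefix='111' -> emit 'n', reset
Bit 5: prefix='1' (no match yet)
Bit 6: prefix='11' (no match yet)
Bit 7: prefix='111' -> emit 'n', reset
Bit 8: prefix='1' (no match yet)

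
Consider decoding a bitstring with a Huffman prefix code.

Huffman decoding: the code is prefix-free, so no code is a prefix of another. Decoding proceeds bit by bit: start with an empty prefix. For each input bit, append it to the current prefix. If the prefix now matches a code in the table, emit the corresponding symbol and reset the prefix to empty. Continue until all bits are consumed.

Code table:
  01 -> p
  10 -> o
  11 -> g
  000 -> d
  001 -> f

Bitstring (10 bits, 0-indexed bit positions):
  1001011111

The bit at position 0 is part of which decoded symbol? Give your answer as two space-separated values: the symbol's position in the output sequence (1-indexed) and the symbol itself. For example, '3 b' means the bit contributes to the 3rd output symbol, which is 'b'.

Answer: 1 o

Derivation:
Bit 0: prefix='1' (no match yet)
Bit 1: prefix='10' -> emit 'o', reset
Bit 2: prefix='0' (no match yet)
Bit 3: prefix='01' -> emit 'p', reset
Bit 4: prefix='0' (no match yet)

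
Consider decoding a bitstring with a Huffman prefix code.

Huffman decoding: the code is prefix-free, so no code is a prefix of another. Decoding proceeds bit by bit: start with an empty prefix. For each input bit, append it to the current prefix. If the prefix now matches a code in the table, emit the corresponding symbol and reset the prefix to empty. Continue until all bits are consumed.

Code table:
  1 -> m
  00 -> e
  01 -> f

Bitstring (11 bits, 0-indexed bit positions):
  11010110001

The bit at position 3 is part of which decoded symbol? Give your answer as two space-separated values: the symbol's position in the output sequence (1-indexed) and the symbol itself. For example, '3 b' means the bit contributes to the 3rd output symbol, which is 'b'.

Bit 0: prefix='1' -> emit 'm', reset
Bit 1: prefix='1' -> emit 'm', reset
Bit 2: prefix='0' (no match yet)
Bit 3: prefix='01' -> emit 'f', reset
Bit 4: prefix='0' (no match yet)
Bit 5: prefix='01' -> emit 'f', reset
Bit 6: prefix='1' -> emit 'm', reset
Bit 7: prefix='0' (no match yet)

Answer: 3 f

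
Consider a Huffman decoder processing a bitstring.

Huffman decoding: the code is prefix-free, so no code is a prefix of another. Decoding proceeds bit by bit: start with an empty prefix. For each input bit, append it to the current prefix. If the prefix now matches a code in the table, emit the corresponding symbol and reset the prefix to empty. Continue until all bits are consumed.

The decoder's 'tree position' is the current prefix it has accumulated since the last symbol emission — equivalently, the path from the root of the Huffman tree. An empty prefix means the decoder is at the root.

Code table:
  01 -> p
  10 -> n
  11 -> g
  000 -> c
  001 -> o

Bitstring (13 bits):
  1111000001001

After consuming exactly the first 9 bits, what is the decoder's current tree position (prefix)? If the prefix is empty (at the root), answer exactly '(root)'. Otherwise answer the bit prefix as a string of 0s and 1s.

Answer: 00

Derivation:
Bit 0: prefix='1' (no match yet)
Bit 1: prefix='11' -> emit 'g', reset
Bit 2: prefix='1' (no match yet)
Bit 3: prefix='11' -> emit 'g', reset
Bit 4: prefix='0' (no match yet)
Bit 5: prefix='00' (no match yet)
Bit 6: prefix='000' -> emit 'c', reset
Bit 7: prefix='0' (no match yet)
Bit 8: prefix='00' (no match yet)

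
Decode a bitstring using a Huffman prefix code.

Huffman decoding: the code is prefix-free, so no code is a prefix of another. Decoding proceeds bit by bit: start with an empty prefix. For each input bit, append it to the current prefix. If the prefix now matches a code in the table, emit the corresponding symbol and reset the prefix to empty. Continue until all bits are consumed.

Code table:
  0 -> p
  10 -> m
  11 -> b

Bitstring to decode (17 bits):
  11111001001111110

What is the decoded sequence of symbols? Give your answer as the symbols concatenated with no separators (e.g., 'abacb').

Answer: bbmpmpbbbp

Derivation:
Bit 0: prefix='1' (no match yet)
Bit 1: prefix='11' -> emit 'b', reset
Bit 2: prefix='1' (no match yet)
Bit 3: prefix='11' -> emit 'b', reset
Bit 4: prefix='1' (no match yet)
Bit 5: prefix='10' -> emit 'm', reset
Bit 6: prefix='0' -> emit 'p', reset
Bit 7: prefix='1' (no match yet)
Bit 8: prefix='10' -> emit 'm', reset
Bit 9: prefix='0' -> emit 'p', reset
Bit 10: prefix='1' (no match yet)
Bit 11: prefix='11' -> emit 'b', reset
Bit 12: prefix='1' (no match yet)
Bit 13: prefix='11' -> emit 'b', reset
Bit 14: prefix='1' (no match yet)
Bit 15: prefix='11' -> emit 'b', reset
Bit 16: prefix='0' -> emit 'p', reset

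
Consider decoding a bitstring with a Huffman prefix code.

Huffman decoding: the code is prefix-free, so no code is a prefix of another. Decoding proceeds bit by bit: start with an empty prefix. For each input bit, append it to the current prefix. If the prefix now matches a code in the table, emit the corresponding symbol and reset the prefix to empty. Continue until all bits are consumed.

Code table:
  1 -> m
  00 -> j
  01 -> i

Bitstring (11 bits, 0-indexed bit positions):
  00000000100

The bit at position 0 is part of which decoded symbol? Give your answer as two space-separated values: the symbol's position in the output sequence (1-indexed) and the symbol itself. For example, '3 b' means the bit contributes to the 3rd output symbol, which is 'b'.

Answer: 1 j

Derivation:
Bit 0: prefix='0' (no match yet)
Bit 1: prefix='00' -> emit 'j', reset
Bit 2: prefix='0' (no match yet)
Bit 3: prefix='00' -> emit 'j', reset
Bit 4: prefix='0' (no match yet)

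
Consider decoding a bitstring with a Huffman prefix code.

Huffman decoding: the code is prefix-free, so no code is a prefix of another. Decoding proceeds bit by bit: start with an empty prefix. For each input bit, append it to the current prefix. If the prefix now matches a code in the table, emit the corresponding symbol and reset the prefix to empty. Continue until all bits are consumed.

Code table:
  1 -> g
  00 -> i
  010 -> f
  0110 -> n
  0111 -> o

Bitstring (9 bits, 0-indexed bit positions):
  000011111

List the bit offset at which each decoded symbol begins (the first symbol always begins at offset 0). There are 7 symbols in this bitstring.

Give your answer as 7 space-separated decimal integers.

Bit 0: prefix='0' (no match yet)
Bit 1: prefix='00' -> emit 'i', reset
Bit 2: prefix='0' (no match yet)
Bit 3: prefix='00' -> emit 'i', reset
Bit 4: prefix='1' -> emit 'g', reset
Bit 5: prefix='1' -> emit 'g', reset
Bit 6: prefix='1' -> emit 'g', reset
Bit 7: prefix='1' -> emit 'g', reset
Bit 8: prefix='1' -> emit 'g', reset

Answer: 0 2 4 5 6 7 8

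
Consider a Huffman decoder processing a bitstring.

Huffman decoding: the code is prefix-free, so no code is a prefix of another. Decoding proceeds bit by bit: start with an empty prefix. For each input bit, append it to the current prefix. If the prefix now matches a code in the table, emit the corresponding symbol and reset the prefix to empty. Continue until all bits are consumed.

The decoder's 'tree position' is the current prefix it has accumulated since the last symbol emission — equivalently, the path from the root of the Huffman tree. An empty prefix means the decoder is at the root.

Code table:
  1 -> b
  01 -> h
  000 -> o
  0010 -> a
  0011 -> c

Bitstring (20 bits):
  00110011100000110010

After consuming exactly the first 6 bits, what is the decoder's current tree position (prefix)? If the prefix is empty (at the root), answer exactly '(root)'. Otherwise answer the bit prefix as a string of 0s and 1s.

Bit 0: prefix='0' (no match yet)
Bit 1: prefix='00' (no match yet)
Bit 2: prefix='001' (no match yet)
Bit 3: prefix='0011' -> emit 'c', reset
Bit 4: prefix='0' (no match yet)
Bit 5: prefix='00' (no match yet)

Answer: 00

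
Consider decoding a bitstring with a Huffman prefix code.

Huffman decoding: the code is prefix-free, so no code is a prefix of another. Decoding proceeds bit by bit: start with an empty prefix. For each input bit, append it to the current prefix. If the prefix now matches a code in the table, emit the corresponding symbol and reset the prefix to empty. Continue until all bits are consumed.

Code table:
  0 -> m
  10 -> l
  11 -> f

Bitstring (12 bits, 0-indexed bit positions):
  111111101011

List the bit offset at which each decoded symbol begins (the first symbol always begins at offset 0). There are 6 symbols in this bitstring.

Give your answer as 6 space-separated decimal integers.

Bit 0: prefix='1' (no match yet)
Bit 1: prefix='11' -> emit 'f', reset
Bit 2: prefix='1' (no match yet)
Bit 3: prefix='11' -> emit 'f', reset
Bit 4: prefix='1' (no match yet)
Bit 5: prefix='11' -> emit 'f', reset
Bit 6: prefix='1' (no match yet)
Bit 7: prefix='10' -> emit 'l', reset
Bit 8: prefix='1' (no match yet)
Bit 9: prefix='10' -> emit 'l', reset
Bit 10: prefix='1' (no match yet)
Bit 11: prefix='11' -> emit 'f', reset

Answer: 0 2 4 6 8 10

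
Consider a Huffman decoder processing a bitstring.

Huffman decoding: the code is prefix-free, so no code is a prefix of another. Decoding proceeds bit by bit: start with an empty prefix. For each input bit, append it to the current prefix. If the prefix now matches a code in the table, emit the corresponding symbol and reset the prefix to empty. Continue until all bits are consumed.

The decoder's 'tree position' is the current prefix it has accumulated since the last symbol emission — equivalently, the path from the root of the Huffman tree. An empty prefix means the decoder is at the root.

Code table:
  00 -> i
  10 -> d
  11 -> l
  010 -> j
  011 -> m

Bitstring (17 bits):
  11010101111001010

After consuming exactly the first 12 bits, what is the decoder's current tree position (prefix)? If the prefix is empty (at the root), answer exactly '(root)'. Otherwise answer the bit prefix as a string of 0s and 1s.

Bit 0: prefix='1' (no match yet)
Bit 1: prefix='11' -> emit 'l', reset
Bit 2: prefix='0' (no match yet)
Bit 3: prefix='01' (no match yet)
Bit 4: prefix='010' -> emit 'j', reset
Bit 5: prefix='1' (no match yet)
Bit 6: prefix='10' -> emit 'd', reset
Bit 7: prefix='1' (no match yet)
Bit 8: prefix='11' -> emit 'l', reset
Bit 9: prefix='1' (no match yet)
Bit 10: prefix='11' -> emit 'l', reset
Bit 11: prefix='0' (no match yet)

Answer: 0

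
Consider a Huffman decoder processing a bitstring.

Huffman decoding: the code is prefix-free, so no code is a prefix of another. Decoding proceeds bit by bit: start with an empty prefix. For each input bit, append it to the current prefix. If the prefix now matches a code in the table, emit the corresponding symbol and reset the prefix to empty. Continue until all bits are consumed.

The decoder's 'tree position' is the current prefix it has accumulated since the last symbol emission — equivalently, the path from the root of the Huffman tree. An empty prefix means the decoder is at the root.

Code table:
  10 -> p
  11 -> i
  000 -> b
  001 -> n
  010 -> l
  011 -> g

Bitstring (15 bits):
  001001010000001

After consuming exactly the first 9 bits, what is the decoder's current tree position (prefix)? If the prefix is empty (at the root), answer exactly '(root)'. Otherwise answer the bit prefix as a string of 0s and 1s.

Bit 0: prefix='0' (no match yet)
Bit 1: prefix='00' (no match yet)
Bit 2: prefix='001' -> emit 'n', reset
Bit 3: prefix='0' (no match yet)
Bit 4: prefix='00' (no match yet)
Bit 5: prefix='001' -> emit 'n', reset
Bit 6: prefix='0' (no match yet)
Bit 7: prefix='01' (no match yet)
Bit 8: prefix='010' -> emit 'l', reset

Answer: (root)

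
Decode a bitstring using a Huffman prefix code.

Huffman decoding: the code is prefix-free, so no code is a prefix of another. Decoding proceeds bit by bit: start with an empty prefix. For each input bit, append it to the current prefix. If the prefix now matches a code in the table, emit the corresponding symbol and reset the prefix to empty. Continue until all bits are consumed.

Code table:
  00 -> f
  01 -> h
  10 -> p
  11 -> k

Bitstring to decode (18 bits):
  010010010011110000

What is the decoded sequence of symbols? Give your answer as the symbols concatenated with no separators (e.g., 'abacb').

Bit 0: prefix='0' (no match yet)
Bit 1: prefix='01' -> emit 'h', reset
Bit 2: prefix='0' (no match yet)
Bit 3: prefix='00' -> emit 'f', reset
Bit 4: prefix='1' (no match yet)
Bit 5: prefix='10' -> emit 'p', reset
Bit 6: prefix='0' (no match yet)
Bit 7: prefix='01' -> emit 'h', reset
Bit 8: prefix='0' (no match yet)
Bit 9: prefix='00' -> emit 'f', reset
Bit 10: prefix='1' (no match yet)
Bit 11: prefix='11' -> emit 'k', reset
Bit 12: prefix='1' (no match yet)
Bit 13: prefix='11' -> emit 'k', reset
Bit 14: prefix='0' (no match yet)
Bit 15: prefix='00' -> emit 'f', reset
Bit 16: prefix='0' (no match yet)
Bit 17: prefix='00' -> emit 'f', reset

Answer: hfphfkkff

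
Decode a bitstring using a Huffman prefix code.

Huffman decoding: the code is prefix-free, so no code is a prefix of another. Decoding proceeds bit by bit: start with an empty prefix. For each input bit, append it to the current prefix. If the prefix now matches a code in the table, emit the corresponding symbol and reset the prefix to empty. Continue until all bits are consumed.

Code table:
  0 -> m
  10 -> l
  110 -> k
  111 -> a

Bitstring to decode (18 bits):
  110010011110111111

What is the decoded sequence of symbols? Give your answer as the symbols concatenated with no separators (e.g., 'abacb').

Bit 0: prefix='1' (no match yet)
Bit 1: prefix='11' (no match yet)
Bit 2: prefix='110' -> emit 'k', reset
Bit 3: prefix='0' -> emit 'm', reset
Bit 4: prefix='1' (no match yet)
Bit 5: prefix='10' -> emit 'l', reset
Bit 6: prefix='0' -> emit 'm', reset
Bit 7: prefix='1' (no match yet)
Bit 8: prefix='11' (no match yet)
Bit 9: prefix='111' -> emit 'a', reset
Bit 10: prefix='1' (no match yet)
Bit 11: prefix='10' -> emit 'l', reset
Bit 12: prefix='1' (no match yet)
Bit 13: prefix='11' (no match yet)
Bit 14: prefix='111' -> emit 'a', reset
Bit 15: prefix='1' (no match yet)
Bit 16: prefix='11' (no match yet)
Bit 17: prefix='111' -> emit 'a', reset

Answer: kmlmalaa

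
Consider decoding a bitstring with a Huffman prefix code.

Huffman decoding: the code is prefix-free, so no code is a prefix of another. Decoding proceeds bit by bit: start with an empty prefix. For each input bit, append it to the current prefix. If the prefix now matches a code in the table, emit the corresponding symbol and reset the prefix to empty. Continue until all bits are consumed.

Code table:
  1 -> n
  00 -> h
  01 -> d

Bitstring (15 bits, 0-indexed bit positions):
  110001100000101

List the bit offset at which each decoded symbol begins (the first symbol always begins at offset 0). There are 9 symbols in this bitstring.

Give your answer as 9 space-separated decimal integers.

Answer: 0 1 2 4 6 7 9 11 13

Derivation:
Bit 0: prefix='1' -> emit 'n', reset
Bit 1: prefix='1' -> emit 'n', reset
Bit 2: prefix='0' (no match yet)
Bit 3: prefix='00' -> emit 'h', reset
Bit 4: prefix='0' (no match yet)
Bit 5: prefix='01' -> emit 'd', reset
Bit 6: prefix='1' -> emit 'n', reset
Bit 7: prefix='0' (no match yet)
Bit 8: prefix='00' -> emit 'h', reset
Bit 9: prefix='0' (no match yet)
Bit 10: prefix='00' -> emit 'h', reset
Bit 11: prefix='0' (no match yet)
Bit 12: prefix='01' -> emit 'd', reset
Bit 13: prefix='0' (no match yet)
Bit 14: prefix='01' -> emit 'd', reset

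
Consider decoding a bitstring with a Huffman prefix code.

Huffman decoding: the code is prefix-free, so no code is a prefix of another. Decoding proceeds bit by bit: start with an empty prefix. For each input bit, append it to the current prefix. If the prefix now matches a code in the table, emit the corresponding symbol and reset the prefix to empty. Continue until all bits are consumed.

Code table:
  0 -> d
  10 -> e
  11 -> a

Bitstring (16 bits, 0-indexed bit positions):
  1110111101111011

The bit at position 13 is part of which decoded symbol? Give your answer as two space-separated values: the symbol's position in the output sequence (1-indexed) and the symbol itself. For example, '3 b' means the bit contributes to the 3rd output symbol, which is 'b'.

Answer: 8 d

Derivation:
Bit 0: prefix='1' (no match yet)
Bit 1: prefix='11' -> emit 'a', reset
Bit 2: prefix='1' (no match yet)
Bit 3: prefix='10' -> emit 'e', reset
Bit 4: prefix='1' (no match yet)
Bit 5: prefix='11' -> emit 'a', reset
Bit 6: prefix='1' (no match yet)
Bit 7: prefix='11' -> emit 'a', reset
Bit 8: prefix='0' -> emit 'd', reset
Bit 9: prefix='1' (no match yet)
Bit 10: prefix='11' -> emit 'a', reset
Bit 11: prefix='1' (no match yet)
Bit 12: prefix='11' -> emit 'a', reset
Bit 13: prefix='0' -> emit 'd', reset
Bit 14: prefix='1' (no match yet)
Bit 15: prefix='11' -> emit 'a', reset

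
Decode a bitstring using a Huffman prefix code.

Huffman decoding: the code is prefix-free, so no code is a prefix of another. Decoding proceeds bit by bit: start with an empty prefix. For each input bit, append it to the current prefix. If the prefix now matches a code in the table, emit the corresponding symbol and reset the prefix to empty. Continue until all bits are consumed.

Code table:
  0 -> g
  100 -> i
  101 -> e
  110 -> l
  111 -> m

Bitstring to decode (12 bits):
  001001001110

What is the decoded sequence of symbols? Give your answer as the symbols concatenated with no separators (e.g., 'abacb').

Bit 0: prefix='0' -> emit 'g', reset
Bit 1: prefix='0' -> emit 'g', reset
Bit 2: prefix='1' (no match yet)
Bit 3: prefix='10' (no match yet)
Bit 4: prefix='100' -> emit 'i', reset
Bit 5: prefix='1' (no match yet)
Bit 6: prefix='10' (no match yet)
Bit 7: prefix='100' -> emit 'i', reset
Bit 8: prefix='1' (no match yet)
Bit 9: prefix='11' (no match yet)
Bit 10: prefix='111' -> emit 'm', reset
Bit 11: prefix='0' -> emit 'g', reset

Answer: ggiimg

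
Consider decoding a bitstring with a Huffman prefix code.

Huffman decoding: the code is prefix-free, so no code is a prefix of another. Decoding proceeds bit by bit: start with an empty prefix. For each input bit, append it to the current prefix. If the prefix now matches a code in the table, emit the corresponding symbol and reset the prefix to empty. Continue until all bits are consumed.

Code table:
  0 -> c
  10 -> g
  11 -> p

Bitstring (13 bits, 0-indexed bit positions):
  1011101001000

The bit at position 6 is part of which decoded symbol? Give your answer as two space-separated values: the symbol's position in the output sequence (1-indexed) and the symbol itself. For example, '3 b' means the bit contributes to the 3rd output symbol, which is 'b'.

Bit 0: prefix='1' (no match yet)
Bit 1: prefix='10' -> emit 'g', reset
Bit 2: prefix='1' (no match yet)
Bit 3: prefix='11' -> emit 'p', reset
Bit 4: prefix='1' (no match yet)
Bit 5: prefix='10' -> emit 'g', reset
Bit 6: prefix='1' (no match yet)
Bit 7: prefix='10' -> emit 'g', reset
Bit 8: prefix='0' -> emit 'c', reset
Bit 9: prefix='1' (no match yet)
Bit 10: prefix='10' -> emit 'g', reset

Answer: 4 g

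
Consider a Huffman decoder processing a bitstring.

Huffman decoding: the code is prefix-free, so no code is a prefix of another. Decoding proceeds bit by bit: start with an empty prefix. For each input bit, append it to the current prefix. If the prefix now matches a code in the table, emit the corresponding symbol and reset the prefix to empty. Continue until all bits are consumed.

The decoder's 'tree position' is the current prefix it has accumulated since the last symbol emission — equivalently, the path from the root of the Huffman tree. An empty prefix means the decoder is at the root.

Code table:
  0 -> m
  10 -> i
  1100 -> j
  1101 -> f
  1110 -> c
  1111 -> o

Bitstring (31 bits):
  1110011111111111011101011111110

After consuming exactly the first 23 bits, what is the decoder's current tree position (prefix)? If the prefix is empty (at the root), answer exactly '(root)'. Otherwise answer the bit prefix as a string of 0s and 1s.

Answer: (root)

Derivation:
Bit 0: prefix='1' (no match yet)
Bit 1: prefix='11' (no match yet)
Bit 2: prefix='111' (no match yet)
Bit 3: prefix='1110' -> emit 'c', reset
Bit 4: prefix='0' -> emit 'm', reset
Bit 5: prefix='1' (no match yet)
Bit 6: prefix='11' (no match yet)
Bit 7: prefix='111' (no match yet)
Bit 8: prefix='1111' -> emit 'o', reset
Bit 9: prefix='1' (no match yet)
Bit 10: prefix='11' (no match yet)
Bit 11: prefix='111' (no match yet)
Bit 12: prefix='1111' -> emit 'o', reset
Bit 13: prefix='1' (no match yet)
Bit 14: prefix='11' (no match yet)
Bit 15: prefix='111' (no match yet)
Bit 16: prefix='1110' -> emit 'c', reset
Bit 17: prefix='1' (no match yet)
Bit 18: prefix='11' (no match yet)
Bit 19: prefix='111' (no match yet)
Bit 20: prefix='1110' -> emit 'c', reset
Bit 21: prefix='1' (no match yet)
Bit 22: prefix='10' -> emit 'i', reset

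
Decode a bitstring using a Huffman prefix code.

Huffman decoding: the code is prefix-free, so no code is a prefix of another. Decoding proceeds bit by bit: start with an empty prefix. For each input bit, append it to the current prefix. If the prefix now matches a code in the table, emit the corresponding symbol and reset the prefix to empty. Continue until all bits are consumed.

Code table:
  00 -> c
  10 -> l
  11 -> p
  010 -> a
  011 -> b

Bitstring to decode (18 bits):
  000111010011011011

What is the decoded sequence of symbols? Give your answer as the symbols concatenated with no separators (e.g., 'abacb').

Bit 0: prefix='0' (no match yet)
Bit 1: prefix='00' -> emit 'c', reset
Bit 2: prefix='0' (no match yet)
Bit 3: prefix='01' (no match yet)
Bit 4: prefix='011' -> emit 'b', reset
Bit 5: prefix='1' (no match yet)
Bit 6: prefix='10' -> emit 'l', reset
Bit 7: prefix='1' (no match yet)
Bit 8: prefix='10' -> emit 'l', reset
Bit 9: prefix='0' (no match yet)
Bit 10: prefix='01' (no match yet)
Bit 11: prefix='011' -> emit 'b', reset
Bit 12: prefix='0' (no match yet)
Bit 13: prefix='01' (no match yet)
Bit 14: prefix='011' -> emit 'b', reset
Bit 15: prefix='0' (no match yet)
Bit 16: prefix='01' (no match yet)
Bit 17: prefix='011' -> emit 'b', reset

Answer: cbllbbb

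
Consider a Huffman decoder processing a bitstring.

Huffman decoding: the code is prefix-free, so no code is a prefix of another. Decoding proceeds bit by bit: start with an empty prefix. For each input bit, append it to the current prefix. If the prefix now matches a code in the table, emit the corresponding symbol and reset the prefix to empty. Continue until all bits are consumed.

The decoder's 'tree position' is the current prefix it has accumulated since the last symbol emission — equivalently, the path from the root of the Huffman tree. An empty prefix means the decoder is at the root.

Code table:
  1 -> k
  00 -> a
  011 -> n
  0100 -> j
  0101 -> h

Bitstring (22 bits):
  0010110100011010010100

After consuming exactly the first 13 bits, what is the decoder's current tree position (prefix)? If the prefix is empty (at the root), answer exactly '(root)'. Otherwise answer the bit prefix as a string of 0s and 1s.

Bit 0: prefix='0' (no match yet)
Bit 1: prefix='00' -> emit 'a', reset
Bit 2: prefix='1' -> emit 'k', reset
Bit 3: prefix='0' (no match yet)
Bit 4: prefix='01' (no match yet)
Bit 5: prefix='011' -> emit 'n', reset
Bit 6: prefix='0' (no match yet)
Bit 7: prefix='01' (no match yet)
Bit 8: prefix='010' (no match yet)
Bit 9: prefix='0100' -> emit 'j', reset
Bit 10: prefix='0' (no match yet)
Bit 11: prefix='01' (no match yet)
Bit 12: prefix='011' -> emit 'n', reset

Answer: (root)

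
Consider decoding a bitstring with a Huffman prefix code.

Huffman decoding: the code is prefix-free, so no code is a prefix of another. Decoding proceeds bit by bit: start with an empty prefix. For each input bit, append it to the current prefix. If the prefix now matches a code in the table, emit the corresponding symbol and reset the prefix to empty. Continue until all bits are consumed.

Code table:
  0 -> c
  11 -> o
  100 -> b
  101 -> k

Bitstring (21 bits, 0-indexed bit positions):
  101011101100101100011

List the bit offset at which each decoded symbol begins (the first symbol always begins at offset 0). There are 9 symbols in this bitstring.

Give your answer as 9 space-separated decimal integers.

Answer: 0 3 4 6 9 12 15 18 19

Derivation:
Bit 0: prefix='1' (no match yet)
Bit 1: prefix='10' (no match yet)
Bit 2: prefix='101' -> emit 'k', reset
Bit 3: prefix='0' -> emit 'c', reset
Bit 4: prefix='1' (no match yet)
Bit 5: prefix='11' -> emit 'o', reset
Bit 6: prefix='1' (no match yet)
Bit 7: prefix='10' (no match yet)
Bit 8: prefix='101' -> emit 'k', reset
Bit 9: prefix='1' (no match yet)
Bit 10: prefix='10' (no match yet)
Bit 11: prefix='100' -> emit 'b', reset
Bit 12: prefix='1' (no match yet)
Bit 13: prefix='10' (no match yet)
Bit 14: prefix='101' -> emit 'k', reset
Bit 15: prefix='1' (no match yet)
Bit 16: prefix='10' (no match yet)
Bit 17: prefix='100' -> emit 'b', reset
Bit 18: prefix='0' -> emit 'c', reset
Bit 19: prefix='1' (no match yet)
Bit 20: prefix='11' -> emit 'o', reset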